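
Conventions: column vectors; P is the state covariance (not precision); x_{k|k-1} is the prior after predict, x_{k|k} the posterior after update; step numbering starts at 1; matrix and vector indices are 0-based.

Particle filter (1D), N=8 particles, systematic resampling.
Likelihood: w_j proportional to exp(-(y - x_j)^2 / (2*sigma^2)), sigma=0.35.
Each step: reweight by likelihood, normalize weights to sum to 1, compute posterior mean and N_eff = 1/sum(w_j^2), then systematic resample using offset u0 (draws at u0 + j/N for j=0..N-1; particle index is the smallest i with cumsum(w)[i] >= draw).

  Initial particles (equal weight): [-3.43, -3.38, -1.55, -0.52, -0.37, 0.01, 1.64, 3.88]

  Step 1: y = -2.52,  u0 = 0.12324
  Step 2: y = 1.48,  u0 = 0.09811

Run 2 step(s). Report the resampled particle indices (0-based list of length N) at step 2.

resampled_idx = [6, 6, 6, 6, 7, 7, 7, 7]

step 1: w=[0.3261, 0.4680, 0.2058, 0.0000, 0.0000, 0.0000, 0.0000, 0.0000]  mean=-3.0197  Neff=2.7189  idx=[0, 0, 1, 1, 1, 1, 2, 2]
step 2: w=[0.0000, 0.0000, 0.0000, 0.0000, 0.0000, 0.0000, 0.5000, 0.5000]  mean=-1.5500  Neff=2.0000  idx=[6, 6, 6, 6, 7, 7, 7, 7]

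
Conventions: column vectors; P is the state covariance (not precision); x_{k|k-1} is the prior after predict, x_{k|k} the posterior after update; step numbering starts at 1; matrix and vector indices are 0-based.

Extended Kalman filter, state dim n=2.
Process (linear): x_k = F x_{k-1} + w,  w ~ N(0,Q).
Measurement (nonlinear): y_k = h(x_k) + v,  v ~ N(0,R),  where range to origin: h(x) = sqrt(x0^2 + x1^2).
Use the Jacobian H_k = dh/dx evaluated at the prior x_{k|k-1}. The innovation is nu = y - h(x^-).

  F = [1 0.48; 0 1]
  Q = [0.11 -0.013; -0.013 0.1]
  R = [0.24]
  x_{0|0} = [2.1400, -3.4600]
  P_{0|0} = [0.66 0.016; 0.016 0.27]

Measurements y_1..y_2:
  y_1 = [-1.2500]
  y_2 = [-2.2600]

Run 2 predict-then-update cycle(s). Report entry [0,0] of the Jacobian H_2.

step 1: x^-=[0.4792, -3.4600]  P^-=[0.8476 0.1326; 0.1326 0.3700]  H_jac=[0.1372 -0.9905]  S=[0.5829]  K=[-0.0259; -0.5975]  nu=[-4.7430]  x^+=[0.6018, -0.6261]  P^+=[0.8472 0.1236; 0.1236 0.1619]
step 2: x^-=[0.3013, -0.6261]  P^-=[1.1131 0.1883; 0.1883 0.2619]  H_jac=[0.4337 -0.9011]  S=[0.5148]  K=[0.6081; -0.2998]  nu=[-2.9548]  x^+=[-1.4955, 0.2597]  P^+=[0.9228 0.2821; 0.2821 0.2156]

H_jac[0,0] = 0.4337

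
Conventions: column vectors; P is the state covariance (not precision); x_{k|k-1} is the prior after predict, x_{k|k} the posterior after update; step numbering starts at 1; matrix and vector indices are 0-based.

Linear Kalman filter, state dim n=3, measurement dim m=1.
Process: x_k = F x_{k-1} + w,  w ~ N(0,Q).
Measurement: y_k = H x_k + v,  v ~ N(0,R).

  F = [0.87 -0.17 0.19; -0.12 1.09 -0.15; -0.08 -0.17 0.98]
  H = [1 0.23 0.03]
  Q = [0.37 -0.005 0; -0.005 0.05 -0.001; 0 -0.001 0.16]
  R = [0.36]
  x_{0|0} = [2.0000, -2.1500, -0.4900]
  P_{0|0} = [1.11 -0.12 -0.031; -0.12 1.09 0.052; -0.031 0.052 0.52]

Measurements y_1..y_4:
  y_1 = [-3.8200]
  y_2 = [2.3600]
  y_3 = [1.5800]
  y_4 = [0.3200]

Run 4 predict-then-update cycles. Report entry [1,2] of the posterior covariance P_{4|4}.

P_post[1,2] = -1.2168

step 1: x^-=[2.0124, -2.5100, -0.2747]  P^-=[1.2823 -0.4371 0.0309; -0.4371 1.3860 -0.2006; 0.0309 -0.2006 0.6823]  S=[1.5143]  K=[0.7810; -0.0821; 0.0034]  nu=[-5.2469]  x^+=[-2.0856, -2.0792, -0.2928]  P^+=[0.3586 -0.3400 0.0268; -0.3400 1.3758 -0.2002; 0.0268 -0.2002 0.6823]
step 2: x^-=[-1.5166, -1.9722, 0.2334]  P^-=[0.8281 -0.6968 0.2498; -0.6968 1.8604 -0.5518; 0.2498 -0.5518 0.9105]  S=[0.9742]  K=[0.6932; -0.2930; 0.1541]  nu=[4.3232]  x^+=[1.4804, -3.2390, 0.8998]  P^+=[0.3599 -0.4989 0.1457; -0.4989 1.7768 -0.5078; 0.1457 -0.5078 0.8874]
step 3: x^-=[2.0096, -3.8431, 1.3140]  P^-=[0.9544 -1.0209 0.4815; -1.0209 2.4880 -0.9947; 0.4815 -0.9947 1.1987]  S=[0.9926]  K=[0.7395; -0.4820; 0.2908]  nu=[0.4149]  x^+=[2.3164, -4.0432, 1.4347]  P^+=[0.4116 -0.6670 0.2680; -0.6670 2.2573 -0.8555; 0.2680 -0.8555 1.1147]
step 4: x^-=[2.9752, -4.9002, 1.9080]  P^-=[1.1282 -1.3843 0.7284; -1.3843 3.2269 -1.4986; 0.7284 -1.4986 1.5234]  S=[1.0465]  K=[0.7947; -0.6565; 0.4103]  nu=[-1.5854]  x^+=[1.7153, -3.8594, 1.2575]  P^+=[0.4673 -0.8383 0.3871; -0.8383 2.7758 -1.2168; 0.3871 -1.2168 1.3472]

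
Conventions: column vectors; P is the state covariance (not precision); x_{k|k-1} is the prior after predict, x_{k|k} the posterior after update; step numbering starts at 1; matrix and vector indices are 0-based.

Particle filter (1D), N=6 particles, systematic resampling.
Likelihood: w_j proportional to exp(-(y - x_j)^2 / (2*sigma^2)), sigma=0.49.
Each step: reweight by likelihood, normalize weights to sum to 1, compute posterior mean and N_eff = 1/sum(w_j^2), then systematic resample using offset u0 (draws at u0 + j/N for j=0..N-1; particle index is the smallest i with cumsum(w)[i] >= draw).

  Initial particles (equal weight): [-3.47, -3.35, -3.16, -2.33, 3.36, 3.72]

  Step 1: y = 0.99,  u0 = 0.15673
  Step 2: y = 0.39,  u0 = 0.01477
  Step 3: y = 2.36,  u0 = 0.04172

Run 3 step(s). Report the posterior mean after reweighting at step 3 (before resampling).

step 1: w=[0.0000, 0.0000, 0.0000, 0.0000, 0.9786, 0.0214]  mean=3.3676  Neff=1.0437  idx=[4, 4, 4, 4, 4, 5]
step 2: w=[0.1996, 0.1996, 0.1996, 0.1996, 0.1996, 0.0018]  mean=3.3606  Neff=5.0177  idx=[0, 0, 1, 2, 3, 4]
step 3: w=[0.1667, 0.1667, 0.1667, 0.1667, 0.1667, 0.1667]  mean=3.3600  Neff=6.0000  idx=[0, 1, 2, 3, 4, 5]

post_mean = 3.3600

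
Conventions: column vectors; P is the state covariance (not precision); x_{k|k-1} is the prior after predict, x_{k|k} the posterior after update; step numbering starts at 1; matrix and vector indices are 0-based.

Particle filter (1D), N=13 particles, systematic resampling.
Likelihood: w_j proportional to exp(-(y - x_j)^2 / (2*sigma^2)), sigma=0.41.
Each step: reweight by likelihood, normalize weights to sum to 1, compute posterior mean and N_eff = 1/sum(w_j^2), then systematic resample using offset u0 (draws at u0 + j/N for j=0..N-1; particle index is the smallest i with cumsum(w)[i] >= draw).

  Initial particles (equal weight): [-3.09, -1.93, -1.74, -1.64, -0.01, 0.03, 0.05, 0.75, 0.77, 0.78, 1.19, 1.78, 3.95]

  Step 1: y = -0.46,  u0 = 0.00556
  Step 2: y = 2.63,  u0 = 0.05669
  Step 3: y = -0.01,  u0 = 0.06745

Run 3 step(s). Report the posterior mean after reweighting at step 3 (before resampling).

step 1: w=[0.0000, 0.0010, 0.0049, 0.0102, 0.3514, 0.3142, 0.2961, 0.0082, 0.0071, 0.0066, 0.0002, 0.0000, 0.0000]  mean=0.0105  Neff=3.2243  idx=[2, 4, 4, 4, 4, 5, 5, 5, 5, 6, 6, 6, 6]
step 2: w=[0.0000, 0.0463, 0.0463, 0.0463, 0.0463, 0.0863, 0.0863, 0.0863, 0.0863, 0.1174, 0.1174, 0.1174, 0.1174]  mean=0.0320  Neff=10.6931  idx=[2, 3, 5, 6, 7, 7, 8, 9, 10, 10, 11, 12, 12]
step 3: w=[0.0774, 0.0774, 0.0771, 0.0771, 0.0771, 0.0771, 0.0771, 0.0766, 0.0766, 0.0766, 0.0766, 0.0766, 0.0766]  mean=0.0330  Neff=12.9998  idx=[0, 1, 2, 3, 4, 5, 6, 7, 8, 9, 10, 11, 12]

post_mean = 0.0330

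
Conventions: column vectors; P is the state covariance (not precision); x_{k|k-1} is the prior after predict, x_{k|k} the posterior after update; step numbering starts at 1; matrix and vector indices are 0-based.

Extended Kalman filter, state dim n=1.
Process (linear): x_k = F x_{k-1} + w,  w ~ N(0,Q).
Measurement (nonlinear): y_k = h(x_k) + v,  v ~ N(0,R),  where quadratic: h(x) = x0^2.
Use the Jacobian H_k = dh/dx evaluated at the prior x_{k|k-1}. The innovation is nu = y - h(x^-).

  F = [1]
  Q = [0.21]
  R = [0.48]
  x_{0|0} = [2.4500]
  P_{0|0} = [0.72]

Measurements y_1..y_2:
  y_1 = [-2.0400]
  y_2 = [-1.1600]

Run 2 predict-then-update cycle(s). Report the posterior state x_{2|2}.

x_post = [0.2038]

step 1: x^-=[2.4500]  P^-=[0.9300]  H_jac=[4.9000]  S=[22.8093]  K=[0.1998]  nu=[-8.0425]  x^+=[0.8432]  P^+=[0.0196]
step 2: x^-=[0.8432]  P^-=[0.2296]  H_jac=[1.6864]  S=[1.1329]  K=[0.3417]  nu=[-1.8710]  x^+=[0.2038]  P^+=[0.0973]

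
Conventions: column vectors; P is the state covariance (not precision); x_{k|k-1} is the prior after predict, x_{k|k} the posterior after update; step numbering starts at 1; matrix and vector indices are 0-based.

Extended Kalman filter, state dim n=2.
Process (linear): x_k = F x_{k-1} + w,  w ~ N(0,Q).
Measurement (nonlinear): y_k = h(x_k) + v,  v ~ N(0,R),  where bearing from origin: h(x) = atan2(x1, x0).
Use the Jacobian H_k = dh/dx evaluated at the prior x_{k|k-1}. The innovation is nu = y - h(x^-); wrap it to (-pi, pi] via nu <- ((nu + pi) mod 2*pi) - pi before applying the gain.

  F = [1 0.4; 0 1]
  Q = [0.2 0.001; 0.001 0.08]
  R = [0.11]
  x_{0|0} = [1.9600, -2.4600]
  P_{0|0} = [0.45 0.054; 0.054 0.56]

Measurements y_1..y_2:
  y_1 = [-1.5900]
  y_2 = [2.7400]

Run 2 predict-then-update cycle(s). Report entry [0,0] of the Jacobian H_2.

step 1: x^-=[0.9760, -2.4600]  P^-=[0.7828 0.2790; 0.2790 0.6400]  H_jac=[0.3512 0.1393]  S=[0.2463]  K=[1.2741; 0.7599]  nu=[-0.3969]  x^+=[0.4703, -2.7616]  P^+=[0.3830 0.0405; 0.0405 0.4978]
step 2: x^-=[-0.6343, -2.7616]  P^-=[0.6950 0.2406; 0.2406 0.5778]  H_jac=[0.3440 -0.0790]  S=[0.1828]  K=[1.2041; 0.2031]  nu=[-1.7466]  x^+=[-2.7374, -3.1164]  P^+=[0.4301 0.1959; 0.1959 0.5702]

H_jac[0,0] = 0.3440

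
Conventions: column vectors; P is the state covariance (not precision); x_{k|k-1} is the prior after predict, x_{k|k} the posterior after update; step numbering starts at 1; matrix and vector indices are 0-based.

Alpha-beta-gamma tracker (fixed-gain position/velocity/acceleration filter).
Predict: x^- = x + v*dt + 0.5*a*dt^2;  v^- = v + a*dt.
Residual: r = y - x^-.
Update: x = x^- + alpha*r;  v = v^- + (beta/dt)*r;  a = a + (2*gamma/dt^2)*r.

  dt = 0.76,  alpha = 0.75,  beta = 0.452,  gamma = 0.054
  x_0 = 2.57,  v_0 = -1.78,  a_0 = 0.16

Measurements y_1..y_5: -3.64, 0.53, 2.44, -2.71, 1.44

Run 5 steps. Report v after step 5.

step 1: x_pred=1.2634  r=-4.9034  x^+=-2.4141  v^+=-4.5746  a^+=-0.7568
step 2: x_pred=-6.1094  r=6.6394  x^+=-1.1299  v^+=-1.2011  a^+=0.4846
step 3: x_pred=-1.9028  r=4.3428  x^+=1.3543  v^+=1.7500  a^+=1.2966
step 4: x_pred=3.0588  r=-5.7688  x^+=-1.2678  v^+=-0.6955  a^+=0.2180
step 5: x_pred=-1.7334  r=3.1734  x^+=0.6466  v^+=1.3575  a^+=0.8113

v_post = 1.3575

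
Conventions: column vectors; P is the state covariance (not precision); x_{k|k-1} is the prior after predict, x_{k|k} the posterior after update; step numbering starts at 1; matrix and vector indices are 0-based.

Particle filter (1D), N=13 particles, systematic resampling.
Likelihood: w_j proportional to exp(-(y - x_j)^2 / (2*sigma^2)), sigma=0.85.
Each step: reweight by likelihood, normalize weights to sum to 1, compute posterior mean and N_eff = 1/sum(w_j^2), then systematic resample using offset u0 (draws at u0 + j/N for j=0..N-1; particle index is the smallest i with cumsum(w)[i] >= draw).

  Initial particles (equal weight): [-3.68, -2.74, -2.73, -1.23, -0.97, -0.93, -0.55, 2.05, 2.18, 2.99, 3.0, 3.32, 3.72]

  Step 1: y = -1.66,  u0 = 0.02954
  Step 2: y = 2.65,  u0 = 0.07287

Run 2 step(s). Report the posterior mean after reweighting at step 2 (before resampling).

post_mean = -0.7515

step 1: w=[0.0162, 0.1214, 0.1232, 0.2394, 0.1957, 0.1882, 0.1160, 0.0000, 0.0000, 0.0000, 0.0000, 0.0000, 0.0000]  mean=-1.4514  Neff=5.7261  idx=[1, 1, 2, 2, 3, 3, 3, 4, 4, 5, 5, 5, 6]
step 2: w=[0.0000, 0.0000, 0.0000, 0.0000, 0.0189, 0.0189, 0.0189, 0.0730, 0.0730, 0.0891, 0.0891, 0.0891, 0.5299]  mean=-0.7515  Neff=3.1611  idx=[7, 8, 9, 10, 10, 11, 12, 12, 12, 12, 12, 12, 12]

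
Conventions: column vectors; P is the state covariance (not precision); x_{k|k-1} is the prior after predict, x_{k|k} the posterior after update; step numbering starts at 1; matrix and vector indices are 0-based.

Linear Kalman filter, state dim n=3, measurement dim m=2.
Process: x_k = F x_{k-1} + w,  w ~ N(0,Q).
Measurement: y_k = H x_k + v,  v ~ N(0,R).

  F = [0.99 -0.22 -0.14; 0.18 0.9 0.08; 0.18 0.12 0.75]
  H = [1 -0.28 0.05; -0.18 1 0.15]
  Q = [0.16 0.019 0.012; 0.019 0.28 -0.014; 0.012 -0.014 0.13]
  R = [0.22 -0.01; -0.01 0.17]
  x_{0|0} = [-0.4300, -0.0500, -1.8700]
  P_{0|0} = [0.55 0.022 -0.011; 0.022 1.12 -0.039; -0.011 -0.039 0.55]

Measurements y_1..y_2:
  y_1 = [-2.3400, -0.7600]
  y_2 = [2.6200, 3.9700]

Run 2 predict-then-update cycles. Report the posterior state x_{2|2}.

x_post = [1.4923, 2.7237, -0.8812]

step 1: x^-=[-0.1529, -0.2720, -1.4859]  P^-=[0.7551 -0.0872 0.0236; -0.0872 1.2097 0.1335; 0.0236 0.1335 0.4643]  S=[1.1186 -0.5683; -0.5683 1.4848]  K=[0.7732 0.1481; 0.0638 0.8632; 0.0950 0.1703]  nu=[-2.1890, -0.2926]  x^+=[-1.8887, -0.6643, -1.7437]  P^+=[0.1840 0.0525 -0.0131; 0.0525 0.1614 -0.0388; -0.0131 -0.0388 0.4295]
step 2: x^-=[-1.4796, -1.0773, -1.7274]  P^-=[0.3349 0.0646 -0.0028; 0.0646 0.4305 0.0163; -0.0028 0.0163 0.3716]  S=[0.5527 -0.1204; -0.1204 0.6015]  K=[0.6006 0.1268; 0.0553 0.7115; 0.0487 0.1303]  nu=[3.8843, 5.0401]  x^+=[1.4923, 2.7237, -0.8812]  P^+=[0.1442 0.0443 -0.0187; 0.0443 0.1338 -0.0359; -0.0187 -0.0359 0.3616]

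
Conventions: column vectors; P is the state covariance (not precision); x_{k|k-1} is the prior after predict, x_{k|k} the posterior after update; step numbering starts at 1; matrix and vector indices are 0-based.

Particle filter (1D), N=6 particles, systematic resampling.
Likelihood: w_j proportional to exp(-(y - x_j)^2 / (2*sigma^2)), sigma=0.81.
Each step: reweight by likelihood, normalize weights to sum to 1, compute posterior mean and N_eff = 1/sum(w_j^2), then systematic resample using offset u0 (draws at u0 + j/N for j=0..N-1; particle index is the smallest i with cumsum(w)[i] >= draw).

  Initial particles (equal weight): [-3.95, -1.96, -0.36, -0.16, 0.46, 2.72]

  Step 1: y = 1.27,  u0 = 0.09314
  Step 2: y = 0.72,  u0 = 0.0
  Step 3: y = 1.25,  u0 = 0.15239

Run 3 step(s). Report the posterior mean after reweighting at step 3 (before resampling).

step 1: w=[0.0000, 0.0003, 0.1147, 0.1829, 0.5270, 0.1750]  mean=0.6474  Neff=2.8167  idx=[2, 3, 4, 4, 4, 5]
step 2: w=[0.1064, 0.1435, 0.2459, 0.2459, 0.2459, 0.0123]  mean=0.3115  Neff=4.6837  idx=[0, 1, 2, 3, 3, 4]
step 3: w=[0.0488, 0.0773, 0.2185, 0.2185, 0.2185, 0.2185]  mean=0.3721  Neff=5.0175  idx=[2, 2, 3, 4, 5, 5]

post_mean = 0.3721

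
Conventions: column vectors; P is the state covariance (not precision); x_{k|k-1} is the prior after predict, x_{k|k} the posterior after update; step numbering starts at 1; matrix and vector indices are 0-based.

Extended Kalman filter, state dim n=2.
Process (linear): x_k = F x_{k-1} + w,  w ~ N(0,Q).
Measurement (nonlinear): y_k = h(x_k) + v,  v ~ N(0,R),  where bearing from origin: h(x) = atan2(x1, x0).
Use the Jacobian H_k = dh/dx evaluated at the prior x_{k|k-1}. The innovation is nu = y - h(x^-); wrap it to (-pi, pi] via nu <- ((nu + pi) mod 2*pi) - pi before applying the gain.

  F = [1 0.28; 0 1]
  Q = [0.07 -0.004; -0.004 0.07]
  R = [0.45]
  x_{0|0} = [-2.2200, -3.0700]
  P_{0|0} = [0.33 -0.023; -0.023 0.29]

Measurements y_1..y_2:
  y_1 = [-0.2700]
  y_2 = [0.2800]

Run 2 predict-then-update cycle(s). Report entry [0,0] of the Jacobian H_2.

H_jac[0,0] = 0.1325

step 1: x^-=[-3.0796, -3.0700]  P^-=[0.4099 0.0542; 0.0542 0.3600]  H_jac=[0.1624 -0.1629]  S=[0.4675]  K=[0.1235; -0.1066]  nu=[2.0878]  x^+=[-2.8218, -3.2925]  P^+=[0.4027 0.0604; 0.0604 0.3547]
step 2: x^-=[-3.7438, -3.2925]  P^-=[0.5343 0.1557; 0.1557 0.4247]  H_jac=[0.1325 -0.1506]  S=[0.4628]  K=[0.1023; -0.0937]  nu=[2.7002]  x^+=[-3.4676, -3.5454]  P^+=[0.5295 0.1601; 0.1601 0.4206]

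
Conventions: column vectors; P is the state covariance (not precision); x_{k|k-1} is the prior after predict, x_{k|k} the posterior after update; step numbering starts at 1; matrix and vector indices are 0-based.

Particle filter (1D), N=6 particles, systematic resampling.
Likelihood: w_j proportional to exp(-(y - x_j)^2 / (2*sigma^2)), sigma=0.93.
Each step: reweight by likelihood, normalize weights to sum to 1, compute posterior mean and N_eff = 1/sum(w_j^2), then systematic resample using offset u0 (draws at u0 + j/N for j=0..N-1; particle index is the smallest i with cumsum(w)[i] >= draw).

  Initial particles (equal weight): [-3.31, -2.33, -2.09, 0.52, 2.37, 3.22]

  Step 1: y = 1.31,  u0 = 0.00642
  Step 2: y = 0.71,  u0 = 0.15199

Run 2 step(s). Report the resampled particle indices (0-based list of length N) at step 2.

step 1: w=[0.0000, 0.0004, 0.0009, 0.5193, 0.3890, 0.0904]  mean=1.4804  Neff=2.3301  idx=[3, 3, 3, 3, 4, 4]
step 2: w=[0.2265, 0.2265, 0.2265, 0.2265, 0.0470, 0.0470]  mean=0.6940  Neff=4.7707  idx=[0, 1, 2, 2, 3, 5]

resampled_idx = [0, 1, 2, 2, 3, 5]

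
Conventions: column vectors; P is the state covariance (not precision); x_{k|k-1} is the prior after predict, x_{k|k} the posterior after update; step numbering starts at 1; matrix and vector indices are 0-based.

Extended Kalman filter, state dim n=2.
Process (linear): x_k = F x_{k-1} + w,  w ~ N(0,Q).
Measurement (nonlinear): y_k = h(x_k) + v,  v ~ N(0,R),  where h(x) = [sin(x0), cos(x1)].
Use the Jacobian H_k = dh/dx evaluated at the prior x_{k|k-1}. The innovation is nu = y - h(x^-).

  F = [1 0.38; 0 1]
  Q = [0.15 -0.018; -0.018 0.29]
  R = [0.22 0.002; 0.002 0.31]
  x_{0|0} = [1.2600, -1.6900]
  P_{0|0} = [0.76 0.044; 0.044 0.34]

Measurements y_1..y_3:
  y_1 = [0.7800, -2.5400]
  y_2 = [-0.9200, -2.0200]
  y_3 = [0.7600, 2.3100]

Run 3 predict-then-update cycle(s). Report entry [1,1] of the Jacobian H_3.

step 1: x^-=[0.6178, -1.6900]  P^-=[0.9925 0.1552; 0.1552 0.6300]  H_jac=[0.8152 0.0000; 0.0000 0.9929]  S=[0.8795 0.1276; 0.1276 0.9311]  K=[0.9141 0.0402; 0.0473 0.6653]  nu=[0.2008, -2.4211]  x^+=[0.7039, -3.2913]  P^+=[0.2468 0.0144; 0.0144 0.2078]
step 2: x^-=[-0.5468, -3.2913]  P^-=[0.4377 0.0754; 0.0754 0.4978]  H_jac=[0.8542 0.0000; 0.0000 -0.1492]  S=[0.5394 -0.0076; -0.0076 0.3211]  K=[0.6930 -0.0186; 0.1161 -0.2286]  nu=[-0.4001, -1.0312]  x^+=[-0.8048, -3.1021]  P^+=[0.1784 0.0294; 0.0294 0.4734]
step 3: x^-=[-1.9836, -3.1021]  P^-=[0.4191 0.1913; 0.1913 0.7634]  H_jac=[-0.4012 0.0000; 0.0000 0.0395]  S=[0.2875 -0.0010; -0.0010 0.3112]  K=[-0.5849 0.0223; -0.2666 0.0960]  nu=[1.6760, 3.3092]  x^+=[-2.8899, -3.2314]  P^+=[0.3206 0.1457; 0.1457 0.7400]

H_jac[1,1] = 0.0395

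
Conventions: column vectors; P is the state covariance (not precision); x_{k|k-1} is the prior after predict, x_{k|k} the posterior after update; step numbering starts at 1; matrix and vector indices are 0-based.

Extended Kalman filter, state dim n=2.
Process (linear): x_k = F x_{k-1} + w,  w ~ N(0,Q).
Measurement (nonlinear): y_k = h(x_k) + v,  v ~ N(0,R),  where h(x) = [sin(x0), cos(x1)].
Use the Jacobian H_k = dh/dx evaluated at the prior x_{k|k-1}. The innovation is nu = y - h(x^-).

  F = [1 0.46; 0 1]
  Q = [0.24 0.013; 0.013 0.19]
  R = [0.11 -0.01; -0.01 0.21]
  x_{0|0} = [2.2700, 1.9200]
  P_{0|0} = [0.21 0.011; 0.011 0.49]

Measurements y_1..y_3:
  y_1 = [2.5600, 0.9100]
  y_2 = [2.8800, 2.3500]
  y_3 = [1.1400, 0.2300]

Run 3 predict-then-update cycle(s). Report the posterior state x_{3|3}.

x_post = [1.9434, -0.5209]

step 1: x^-=[3.1532, 1.9200]  P^-=[0.5638 0.2494; 0.2494 0.6800]  H_jac=[-0.9999 0.0000; 0.0000 -0.9396]  S=[0.6737 0.2243; 0.2243 0.8104]  K=[-0.8157 -0.0634; -0.1185 -0.7556]  nu=[2.5716, 1.2521]  x^+=[0.9762, 0.6690]  P^+=[0.0891 0.0055; 0.0055 0.1676]
step 2: x^-=[1.2839, 0.6690]  P^-=[0.3696 0.0956; 0.0956 0.3576]  H_jac=[0.2829 0.0000; 0.0000 -0.6202]  S=[0.1396 -0.0268; -0.0268 0.3475]  K=[0.7272 -0.1146; 0.0724 -0.6326]  nu=[1.9209, 1.5655]  x^+=[2.5014, -0.1822]  P^+=[0.2868 0.0505; 0.0505 0.2154]
step 3: x^-=[2.4176, -0.1822]  P^-=[0.6188 0.1626; 0.1626 0.4054]  H_jac=[-0.7492 0.0000; 0.0000 0.1812]  S=[0.4573 -0.0321; -0.0321 0.2233]  K=[-1.0147 -0.0138; -0.2457 0.2937]  nu=[0.4776, -0.7534]  x^+=[1.9434, -0.5209]  P^+=[0.1488 0.0400; 0.0400 0.3539]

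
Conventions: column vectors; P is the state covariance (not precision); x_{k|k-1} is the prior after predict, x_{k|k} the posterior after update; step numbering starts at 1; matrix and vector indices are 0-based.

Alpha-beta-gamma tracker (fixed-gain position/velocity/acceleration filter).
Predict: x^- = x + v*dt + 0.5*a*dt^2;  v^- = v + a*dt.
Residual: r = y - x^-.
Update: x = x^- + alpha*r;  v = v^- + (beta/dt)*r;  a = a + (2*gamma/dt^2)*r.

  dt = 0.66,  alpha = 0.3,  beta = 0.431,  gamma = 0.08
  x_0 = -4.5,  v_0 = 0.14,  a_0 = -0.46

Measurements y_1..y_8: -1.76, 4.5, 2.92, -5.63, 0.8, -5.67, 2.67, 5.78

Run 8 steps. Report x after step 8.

step 1: x_pred=-4.5078  r=2.7478  x^+=-3.6835  v^+=1.6308  a^+=0.5493
step 2: x_pred=-2.4875  r=6.9875  x^+=-0.3912  v^+=6.5564  a^+=3.1159
step 3: x_pred=4.6146  r=-1.6946  x^+=4.1062  v^+=7.5062  a^+=2.4934
step 4: x_pred=9.6034  r=-15.2334  x^+=5.0334  v^+=-0.7960  a^+=-3.1019
step 5: x_pred=3.8324  r=-3.0324  x^+=2.9227  v^+=-4.8235  a^+=-4.2158
step 6: x_pred=-1.1790  r=-4.4910  x^+=-2.5263  v^+=-10.5387  a^+=-5.8654
step 7: x_pred=-10.7593  r=13.4293  x^+=-6.7305  v^+=-5.6401  a^+=-0.9326
step 8: x_pred=-10.6561  r=16.4361  x^+=-5.7253  v^+=4.4777  a^+=5.1045

x_post = -5.7253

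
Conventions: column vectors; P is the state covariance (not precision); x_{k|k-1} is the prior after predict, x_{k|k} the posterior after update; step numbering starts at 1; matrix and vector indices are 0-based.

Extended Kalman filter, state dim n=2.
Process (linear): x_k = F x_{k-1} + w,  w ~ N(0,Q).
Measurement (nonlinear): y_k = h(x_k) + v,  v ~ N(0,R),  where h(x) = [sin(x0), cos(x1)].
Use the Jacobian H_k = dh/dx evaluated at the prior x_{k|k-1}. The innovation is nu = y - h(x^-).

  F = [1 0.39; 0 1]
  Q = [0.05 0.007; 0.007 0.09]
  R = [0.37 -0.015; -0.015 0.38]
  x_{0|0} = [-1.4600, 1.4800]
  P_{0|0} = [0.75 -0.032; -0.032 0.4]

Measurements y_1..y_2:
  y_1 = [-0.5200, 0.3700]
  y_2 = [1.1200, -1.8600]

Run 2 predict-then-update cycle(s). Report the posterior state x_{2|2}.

step 1: x^-=[-0.8828, 1.4800]  P^-=[0.8359 0.1310; 0.1310 0.4900]  H_jac=[0.6350 0.0000; 0.0000 -0.9959]  S=[0.7070 -0.0978; -0.0978 0.8660]  K=[0.7414 -0.0669; 0.0403 -0.5590]  nu=[0.2525, 0.2793]  x^+=[-0.7143, 1.3340]  P^+=[0.4336 0.0367; 0.0367 0.2139]
step 2: x^-=[-0.1940, 1.3340]  P^-=[0.5448 0.1271; 0.1271 0.3039]  H_jac=[0.9812 0.0000; 0.0000 -0.9721]  S=[0.8945 -0.1362; -0.1362 0.6672]  K=[0.5876 -0.0652; 0.0743 -0.4276]  nu=[1.3128, -2.0945]  x^+=[0.7140, 2.3272]  P^+=[0.2226 0.0346; 0.0346 0.1683]

x_post = [0.7140, 2.3272]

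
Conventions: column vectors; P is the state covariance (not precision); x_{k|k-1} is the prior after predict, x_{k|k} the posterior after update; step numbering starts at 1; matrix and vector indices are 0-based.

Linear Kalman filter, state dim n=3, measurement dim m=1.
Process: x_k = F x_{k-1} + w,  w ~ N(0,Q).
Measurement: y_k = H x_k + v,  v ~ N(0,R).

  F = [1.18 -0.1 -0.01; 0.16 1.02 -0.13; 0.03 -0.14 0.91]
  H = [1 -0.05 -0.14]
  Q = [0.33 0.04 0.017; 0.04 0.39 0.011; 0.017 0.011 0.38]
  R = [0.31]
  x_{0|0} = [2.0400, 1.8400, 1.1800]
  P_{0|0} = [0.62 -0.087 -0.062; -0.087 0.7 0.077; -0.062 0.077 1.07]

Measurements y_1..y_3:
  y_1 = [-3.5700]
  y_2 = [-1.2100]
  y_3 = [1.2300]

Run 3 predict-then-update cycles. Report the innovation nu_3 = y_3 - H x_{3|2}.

step 1: x^-=[2.2114, 2.0498, 0.8774]  P^-=[1.2225 -0.0064 -0.0198; -0.0064 1.1060 -0.1492; -0.0198 -0.1492 1.2581]  S=[1.5641]  K=[0.7836; -0.0261; -0.1205]  nu=[-5.5561]  x^+=[-2.1425, 2.1950, 1.5469]  P^+=[0.2621 0.0256 0.1279; 0.0256 1.1049 -0.1541; 0.1279 -0.1541 1.2354]
step 2: x^-=[-2.7631, 1.6950, 1.0362]  P^-=[0.6968 -0.0115 0.1773; -0.0115 1.6111 -0.4192; 0.1773 -0.4192 1.4709]  S=[0.9853]  K=[0.6826; -0.0339; -0.0078]  nu=[1.7829]  x^+=[-1.5461, 1.6346, 1.0223]  P^+=[0.2377 0.0113 0.1825; 0.0113 1.6099 -0.4195; 0.1825 -0.4195 1.4709]
step 3: x^-=[-1.9981, 1.2870, 0.6550]  P^-=[0.6694 -0.0935 0.2662; -0.0935 2.2032 -0.7628; 0.2662 -0.7628 1.7465]  S=[0.9433]  K=[0.6751; -0.1027; 0.0634]  nu=[3.3841]  x^+=[0.2866, 0.9395, 0.8697]  P^+=[0.2395 -0.0281 0.2258; -0.0281 2.1933 -0.7566; 0.2258 -0.7566 1.7427]

innov = [3.3841]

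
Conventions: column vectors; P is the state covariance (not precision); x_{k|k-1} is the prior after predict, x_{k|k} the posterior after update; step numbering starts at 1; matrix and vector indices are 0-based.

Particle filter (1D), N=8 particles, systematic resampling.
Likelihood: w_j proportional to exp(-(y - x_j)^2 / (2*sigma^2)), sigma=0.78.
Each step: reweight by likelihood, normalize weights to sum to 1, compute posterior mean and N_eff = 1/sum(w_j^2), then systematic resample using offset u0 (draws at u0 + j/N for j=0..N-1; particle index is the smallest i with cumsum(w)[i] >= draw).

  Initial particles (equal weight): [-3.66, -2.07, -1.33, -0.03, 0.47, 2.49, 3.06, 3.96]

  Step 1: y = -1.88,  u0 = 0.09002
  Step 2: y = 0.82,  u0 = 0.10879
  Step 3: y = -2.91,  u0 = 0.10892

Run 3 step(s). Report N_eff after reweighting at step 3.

step 1: w=[0.0390, 0.5122, 0.4115, 0.0317, 0.0056, 0.0000, 0.0000, 0.0000]  mean=-1.7486  Neff=2.3031  idx=[1, 1, 1, 1, 2, 2, 2, 3]
step 2: w=[0.0017, 0.0017, 0.0017, 0.0017, 0.0359, 0.0359, 0.0359, 0.8856]  mean=-0.1837  Neff=1.2689  idx=[6, 7, 7, 7, 7, 7, 7, 7]
step 3: w=[0.9437, 0.0080, 0.0080, 0.0080, 0.0080, 0.0080, 0.0080, 0.0080]  mean=-1.2568  Neff=1.1223  idx=[0, 0, 0, 0, 0, 0, 0, 6]

N_eff = 1.1223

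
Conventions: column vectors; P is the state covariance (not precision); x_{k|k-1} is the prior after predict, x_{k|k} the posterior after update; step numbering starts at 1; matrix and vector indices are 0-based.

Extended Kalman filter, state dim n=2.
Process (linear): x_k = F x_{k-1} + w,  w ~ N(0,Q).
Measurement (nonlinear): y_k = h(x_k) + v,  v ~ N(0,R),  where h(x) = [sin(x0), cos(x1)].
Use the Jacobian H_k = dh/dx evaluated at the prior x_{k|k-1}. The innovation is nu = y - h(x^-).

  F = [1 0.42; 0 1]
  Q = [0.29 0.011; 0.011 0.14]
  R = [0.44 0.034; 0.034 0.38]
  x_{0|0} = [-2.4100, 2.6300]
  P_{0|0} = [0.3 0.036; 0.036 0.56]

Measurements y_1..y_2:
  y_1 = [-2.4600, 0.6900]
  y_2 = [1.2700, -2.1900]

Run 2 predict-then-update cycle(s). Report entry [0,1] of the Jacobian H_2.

step 1: x^-=[-1.3054, 2.6300]  P^-=[0.7190 0.2822; 0.2822 0.7000]  H_jac=[0.2623 0.0000; 0.0000 -0.4896]  S=[0.4895 -0.0022; -0.0022 0.5478]  K=[0.3842 -0.2506; 0.1484 -0.6250]  nu=[-1.4950, 1.5620]  x^+=[-2.2712, 1.4319]  P^+=[0.6119 0.1679; 0.1679 0.4748]
step 2: x^-=[-1.6698, 1.4319]  P^-=[1.1267 0.3783; 0.3783 0.6148]  H_jac=[-0.0988 0.0000; 0.0000 -0.9904]  S=[0.4510 0.0710; 0.0710 0.9831]  K=[-0.1891 -0.3675; 0.0148 -0.6205]  nu=[2.2651, -2.3284]  x^+=[-1.2425, 2.9102]  P^+=[0.9680 0.1475; 0.1475 0.2376]

H_jac[0,1] = 0.0000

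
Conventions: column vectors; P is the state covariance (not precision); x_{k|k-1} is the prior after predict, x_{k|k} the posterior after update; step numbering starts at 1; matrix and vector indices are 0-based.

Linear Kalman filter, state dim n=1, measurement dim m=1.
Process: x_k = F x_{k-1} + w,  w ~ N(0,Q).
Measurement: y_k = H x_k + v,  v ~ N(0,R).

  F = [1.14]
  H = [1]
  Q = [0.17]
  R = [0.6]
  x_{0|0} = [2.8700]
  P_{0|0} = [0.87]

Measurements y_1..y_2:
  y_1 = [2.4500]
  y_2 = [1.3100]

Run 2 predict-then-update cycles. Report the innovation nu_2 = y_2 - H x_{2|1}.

step 1: x^-=[3.2718]  P^-=[1.3007]  S=[1.9007]  K=[0.6843]  nu=[-0.8218]  x^+=[2.7094]  P^+=[0.4106]
step 2: x^-=[3.0887]  P^-=[0.7036]  S=[1.3036]  K=[0.5397]  nu=[-1.7787]  x^+=[2.1287]  P^+=[0.3238]

innov = [-1.7787]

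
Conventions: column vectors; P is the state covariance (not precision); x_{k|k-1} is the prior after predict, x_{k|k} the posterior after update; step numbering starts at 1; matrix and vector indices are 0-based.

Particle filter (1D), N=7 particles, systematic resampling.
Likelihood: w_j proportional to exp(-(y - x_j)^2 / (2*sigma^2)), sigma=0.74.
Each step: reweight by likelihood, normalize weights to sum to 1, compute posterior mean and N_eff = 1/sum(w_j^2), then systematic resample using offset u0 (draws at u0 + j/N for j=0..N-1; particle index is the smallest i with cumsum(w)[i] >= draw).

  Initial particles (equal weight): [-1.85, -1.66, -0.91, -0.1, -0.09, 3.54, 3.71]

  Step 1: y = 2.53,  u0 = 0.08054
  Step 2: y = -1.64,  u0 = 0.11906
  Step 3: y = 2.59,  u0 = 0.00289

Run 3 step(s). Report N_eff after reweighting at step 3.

step 1: w=[0.0000, 0.0000, 0.0000, 0.0027, 0.0028, 0.5810, 0.4135]  mean=3.5903  Neff=1.9664  idx=[5, 5, 5, 5, 6, 6, 6]
step 2: w=[0.2181, 0.2181, 0.2181, 0.2181, 0.0425, 0.0425, 0.0425]  mean=3.5617  Neff=5.1101  idx=[0, 1, 1, 2, 3, 3, 6]
step 3: w=[0.1487, 0.1487, 0.1487, 0.1487, 0.1487, 0.1487, 0.1078]  mean=3.5583  Neff=6.9306  idx=[0, 0, 1, 2, 3, 4, 5]

N_eff = 6.9306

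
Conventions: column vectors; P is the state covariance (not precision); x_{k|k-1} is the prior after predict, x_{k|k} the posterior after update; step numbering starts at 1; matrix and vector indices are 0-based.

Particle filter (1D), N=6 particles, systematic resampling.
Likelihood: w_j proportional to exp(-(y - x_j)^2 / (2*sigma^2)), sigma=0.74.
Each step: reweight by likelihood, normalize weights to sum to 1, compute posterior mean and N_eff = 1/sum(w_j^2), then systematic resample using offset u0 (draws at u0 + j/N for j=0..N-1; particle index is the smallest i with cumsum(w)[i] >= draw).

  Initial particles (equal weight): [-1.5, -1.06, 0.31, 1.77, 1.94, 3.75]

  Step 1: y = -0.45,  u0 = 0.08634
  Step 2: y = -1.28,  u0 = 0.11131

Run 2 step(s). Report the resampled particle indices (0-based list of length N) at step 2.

step 1: w=[0.2170, 0.4228, 0.3504, 0.0066, 0.0032, 0.0000]  mean=-0.6470  Neff=2.8681  idx=[0, 1, 1, 1, 2, 2]
step 2: w=[0.2377, 0.2377, 0.2377, 0.2377, 0.0247, 0.0247]  mean=-1.0969  Neff=4.4027  idx=[0, 1, 1, 2, 3, 3]

resampled_idx = [0, 1, 1, 2, 3, 3]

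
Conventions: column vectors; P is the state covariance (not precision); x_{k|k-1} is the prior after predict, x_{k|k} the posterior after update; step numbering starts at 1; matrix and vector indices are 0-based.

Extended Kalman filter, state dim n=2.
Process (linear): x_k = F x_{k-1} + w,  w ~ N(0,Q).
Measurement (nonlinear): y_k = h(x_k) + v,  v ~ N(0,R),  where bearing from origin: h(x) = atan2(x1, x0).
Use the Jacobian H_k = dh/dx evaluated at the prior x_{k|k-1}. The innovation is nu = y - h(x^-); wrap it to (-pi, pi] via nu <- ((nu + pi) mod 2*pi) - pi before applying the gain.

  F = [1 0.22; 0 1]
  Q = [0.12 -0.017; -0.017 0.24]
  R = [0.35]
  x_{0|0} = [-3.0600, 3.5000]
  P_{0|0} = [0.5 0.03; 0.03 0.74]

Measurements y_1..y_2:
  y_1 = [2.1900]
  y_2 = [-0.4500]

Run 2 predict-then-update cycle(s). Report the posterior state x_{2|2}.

step 1: x^-=[-2.2900, 3.5000]  P^-=[0.6690 0.1758; 0.1758 0.9800]  H_jac=[-0.2001 -0.1309]  S=[0.4028]  K=[-0.3894; -0.4058]  nu=[0.0398]  x^+=[-2.3055, 3.4838]  P^+=[0.6079 0.1121; 0.1121 0.9137]
step 2: x^-=[-1.5391, 3.4838]  P^-=[0.8215 0.2961; 0.2961 1.1537]  H_jac=[-0.2402 -0.1061]  S=[0.4255]  K=[-0.5376; -0.4549]  nu=[-2.4368]  x^+=[-0.2291, 4.5923]  P^+=[0.6985 0.1921; 0.1921 1.0656]

x_post = [-0.2291, 4.5923]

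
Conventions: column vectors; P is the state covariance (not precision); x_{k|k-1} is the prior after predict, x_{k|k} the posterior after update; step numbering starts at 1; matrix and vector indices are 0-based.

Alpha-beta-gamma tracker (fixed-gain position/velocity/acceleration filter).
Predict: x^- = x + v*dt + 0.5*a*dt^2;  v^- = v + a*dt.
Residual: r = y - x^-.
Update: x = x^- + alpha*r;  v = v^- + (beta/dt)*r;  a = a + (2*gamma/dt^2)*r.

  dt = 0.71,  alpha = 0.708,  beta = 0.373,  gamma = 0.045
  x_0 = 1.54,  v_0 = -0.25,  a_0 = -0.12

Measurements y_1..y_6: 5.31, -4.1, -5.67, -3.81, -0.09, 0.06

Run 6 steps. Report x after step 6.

step 1: x_pred=1.3323  r=3.9777  x^+=4.1485  v^+=1.7545  a^+=0.5902
step 2: x_pred=5.5430  r=-9.6430  x^+=-1.2843  v^+=-2.8924  a^+=-1.1314
step 3: x_pred=-3.6230  r=-2.0470  x^+=-5.0723  v^+=-4.7711  a^+=-1.4969
step 4: x_pred=-8.8371  r=5.0271  x^+=-5.2779  v^+=-3.1929  a^+=-0.5994
step 5: x_pred=-7.6960  r=7.6060  x^+=-2.3109  v^+=0.3773  a^+=0.7586
step 6: x_pred=-1.8519  r=1.9119  x^+=-0.4983  v^+=1.9203  a^+=1.0999

x_post = -0.4983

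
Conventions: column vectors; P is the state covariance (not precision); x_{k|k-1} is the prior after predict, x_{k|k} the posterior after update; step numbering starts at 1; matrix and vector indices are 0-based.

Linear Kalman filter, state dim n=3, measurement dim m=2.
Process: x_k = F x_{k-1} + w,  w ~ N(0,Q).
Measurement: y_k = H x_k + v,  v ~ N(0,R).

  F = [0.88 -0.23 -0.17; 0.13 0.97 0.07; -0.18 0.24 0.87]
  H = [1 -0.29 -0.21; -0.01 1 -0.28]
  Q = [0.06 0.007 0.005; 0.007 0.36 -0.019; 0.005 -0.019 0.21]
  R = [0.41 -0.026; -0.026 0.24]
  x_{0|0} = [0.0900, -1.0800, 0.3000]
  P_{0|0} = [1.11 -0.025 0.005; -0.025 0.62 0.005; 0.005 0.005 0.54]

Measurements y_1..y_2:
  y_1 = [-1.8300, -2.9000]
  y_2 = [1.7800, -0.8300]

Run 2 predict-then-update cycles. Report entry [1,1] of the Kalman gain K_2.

step 1: x^-=[0.2766, -1.0149, -0.0144]  P^-=[0.9770 -0.0321 -0.2885; -0.0321 0.9592 0.1406; -0.2885 0.1406 0.6931]  S=[1.6551 -0.2433; -0.2433 1.1739]  K=[0.6574 0.1694; -0.0929 0.7646; -0.3024 -0.1057]  nu=[-2.4039, -1.8864]  x^+=[-1.6234, -2.2339, 0.9120]  P^+=[0.2822 0.0354 0.0322; 0.0354 0.2241 0.1352; 0.0322 0.1352 0.5442]
step 2: x^-=[-1.0698, -2.3141, 0.5495]  P^-=[0.2927 -0.0112 -0.1305; -0.0112 0.6062 0.1742; -0.1305 0.1742 0.6872]  S=[0.8665 -0.1617; -0.1617 0.8020]  K=[0.3932 0.1072; -0.1333 0.6683; -0.3942 -0.1006]  nu=[2.2941, 1.6272]  x^+=[0.0066, -1.5325, -0.5186]  P^+=[0.1632 0.0169 -0.0008; 0.0169 0.2038 0.1421; -0.0008 0.1421 0.5573]

K[1,1] = 0.6683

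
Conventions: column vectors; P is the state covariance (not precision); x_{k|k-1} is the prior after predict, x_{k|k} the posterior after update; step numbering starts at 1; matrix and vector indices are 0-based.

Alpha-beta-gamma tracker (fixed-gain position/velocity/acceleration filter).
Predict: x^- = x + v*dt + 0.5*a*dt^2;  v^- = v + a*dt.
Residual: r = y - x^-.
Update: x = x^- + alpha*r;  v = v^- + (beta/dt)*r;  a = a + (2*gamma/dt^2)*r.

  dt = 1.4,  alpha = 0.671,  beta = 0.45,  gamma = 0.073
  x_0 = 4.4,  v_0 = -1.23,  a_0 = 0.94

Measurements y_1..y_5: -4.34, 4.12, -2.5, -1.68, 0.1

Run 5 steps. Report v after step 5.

v_post = 1.0390

step 1: x_pred=3.5992  r=-7.9392  x^+=-1.7280  v^+=-2.4659  a^+=0.3486
step 2: x_pred=-4.8386  r=8.9586  x^+=1.1726  v^+=0.9017  a^+=1.0159
step 3: x_pred=3.4306  r=-5.9306  x^+=-0.5488  v^+=0.4178  a^+=0.5742
step 4: x_pred=0.5987  r=-2.2787  x^+=-0.9303  v^+=0.4891  a^+=0.4044
step 5: x_pred=0.1508  r=-0.0508  x^+=0.1167  v^+=1.0390  a^+=0.4006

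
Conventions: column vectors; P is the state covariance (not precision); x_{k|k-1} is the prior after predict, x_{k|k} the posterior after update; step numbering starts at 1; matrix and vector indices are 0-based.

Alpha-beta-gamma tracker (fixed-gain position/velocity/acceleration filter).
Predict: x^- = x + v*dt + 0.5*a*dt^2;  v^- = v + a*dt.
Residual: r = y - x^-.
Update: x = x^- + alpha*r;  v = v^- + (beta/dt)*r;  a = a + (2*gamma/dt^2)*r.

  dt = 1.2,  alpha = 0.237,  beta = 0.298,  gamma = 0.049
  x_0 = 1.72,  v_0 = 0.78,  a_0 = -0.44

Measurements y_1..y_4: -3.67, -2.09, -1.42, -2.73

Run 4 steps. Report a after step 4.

a_post = -0.3146

step 1: x_pred=2.3392  r=-6.0092  x^+=0.9150  v^+=-1.2403  a^+=-0.8490
step 2: x_pred=-1.1846  r=-0.9054  x^+=-1.3992  v^+=-2.4839  a^+=-0.9106
step 3: x_pred=-5.0354  r=3.6154  x^+=-4.1786  v^+=-2.6787  a^+=-0.6645
step 4: x_pred=-7.8715  r=5.1415  x^+=-6.6530  v^+=-2.1994  a^+=-0.3146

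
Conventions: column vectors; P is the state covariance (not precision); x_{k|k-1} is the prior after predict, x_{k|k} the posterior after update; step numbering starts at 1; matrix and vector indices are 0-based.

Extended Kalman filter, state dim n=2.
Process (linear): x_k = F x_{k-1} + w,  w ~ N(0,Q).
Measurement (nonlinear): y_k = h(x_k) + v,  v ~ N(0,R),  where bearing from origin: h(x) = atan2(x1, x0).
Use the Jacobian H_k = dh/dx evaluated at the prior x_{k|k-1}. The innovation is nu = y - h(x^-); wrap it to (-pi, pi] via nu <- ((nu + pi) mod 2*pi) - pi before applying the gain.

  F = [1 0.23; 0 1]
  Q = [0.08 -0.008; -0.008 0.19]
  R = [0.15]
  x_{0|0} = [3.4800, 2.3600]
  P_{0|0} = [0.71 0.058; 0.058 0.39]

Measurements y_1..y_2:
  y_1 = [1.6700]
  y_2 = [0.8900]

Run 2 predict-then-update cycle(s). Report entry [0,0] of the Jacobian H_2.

H_jac[0,0] = -0.1094

step 1: x^-=[4.0228, 2.3600]  P^-=[0.8373 0.1397; 0.1397 0.5800]  H_jac=[-0.1085 0.1849]  S=[0.1741]  K=[-0.3734; 0.5291]  nu=[1.1395]  x^+=[3.5973, 2.9629]  P^+=[0.8130 0.1741; 0.1741 0.5313]
step 2: x^-=[4.2788, 2.9629]  P^-=[1.0012 0.2883; 0.2883 0.7213]  H_jac=[-0.1094 0.1580]  S=[0.1700]  K=[-0.3763; 0.4847]  nu=[0.2844]  x^+=[4.1718, 3.1007]  P^+=[0.9771 0.3193; 0.3193 0.6813]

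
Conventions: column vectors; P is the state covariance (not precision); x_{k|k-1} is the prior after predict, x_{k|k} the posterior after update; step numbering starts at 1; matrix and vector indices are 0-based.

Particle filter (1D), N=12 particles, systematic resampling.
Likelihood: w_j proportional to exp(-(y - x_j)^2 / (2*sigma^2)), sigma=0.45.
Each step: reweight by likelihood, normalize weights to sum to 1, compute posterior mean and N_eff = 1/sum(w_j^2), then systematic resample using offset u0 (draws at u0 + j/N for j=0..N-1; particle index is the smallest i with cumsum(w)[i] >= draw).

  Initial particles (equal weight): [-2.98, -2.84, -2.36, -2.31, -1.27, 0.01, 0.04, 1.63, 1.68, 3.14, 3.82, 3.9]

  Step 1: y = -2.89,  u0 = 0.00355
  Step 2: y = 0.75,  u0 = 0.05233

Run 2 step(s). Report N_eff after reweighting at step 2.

step 1: w=[0.3367, 0.3414, 0.1717, 0.1497, 0.0005, 0.0000, 0.0000, 0.0000, 0.0000, 0.0000, 0.0000, 0.0000]  mean=-2.7246  Neff=3.5486  idx=[0, 0, 0, 0, 1, 1, 1, 1, 1, 2, 2, 3]
step 2: w=[0.0000, 0.0000, 0.0000, 0.0000, 0.0001, 0.0001, 0.0001, 0.0001, 0.0001, 0.2413, 0.2413, 0.5169]  mean=-2.3344  Neff=2.6065  idx=[9, 9, 9, 10, 10, 10, 11, 11, 11, 11, 11, 11]

N_eff = 2.6065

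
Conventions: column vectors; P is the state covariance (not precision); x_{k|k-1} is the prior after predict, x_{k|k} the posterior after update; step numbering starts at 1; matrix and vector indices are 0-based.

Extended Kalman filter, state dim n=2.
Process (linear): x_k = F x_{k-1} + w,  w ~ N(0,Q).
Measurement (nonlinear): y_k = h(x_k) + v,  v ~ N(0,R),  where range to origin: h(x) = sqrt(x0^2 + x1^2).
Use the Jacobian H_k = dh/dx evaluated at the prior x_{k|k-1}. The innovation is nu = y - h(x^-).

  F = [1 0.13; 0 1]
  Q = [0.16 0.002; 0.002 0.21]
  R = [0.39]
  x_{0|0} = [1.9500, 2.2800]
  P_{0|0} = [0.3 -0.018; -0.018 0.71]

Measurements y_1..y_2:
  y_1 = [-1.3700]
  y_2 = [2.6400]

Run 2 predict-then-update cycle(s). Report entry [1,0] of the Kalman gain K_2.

step 1: x^-=[2.2464, 2.2800]  P^-=[0.4673 0.0763; 0.0763 0.9200]  H_jac=[0.7018 0.7123]  S=[1.1633]  K=[0.3287; 0.6094]  nu=[-4.5707]  x^+=[0.7442, -0.5053]  P^+=[0.3417 -0.1567; -0.1567 0.4880]
step 2: x^-=[0.6785, -0.5053]  P^-=[0.4692 -0.0912; -0.0912 0.6980]  H_jac=[0.8020 -0.5973]  S=[1.0282]  K=[0.4190; -0.4766]  nu=[1.7940]  x^+=[1.4301, -1.3604]  P^+=[0.2887 0.1141; 0.1141 0.4644]

K[1,0] = -0.4766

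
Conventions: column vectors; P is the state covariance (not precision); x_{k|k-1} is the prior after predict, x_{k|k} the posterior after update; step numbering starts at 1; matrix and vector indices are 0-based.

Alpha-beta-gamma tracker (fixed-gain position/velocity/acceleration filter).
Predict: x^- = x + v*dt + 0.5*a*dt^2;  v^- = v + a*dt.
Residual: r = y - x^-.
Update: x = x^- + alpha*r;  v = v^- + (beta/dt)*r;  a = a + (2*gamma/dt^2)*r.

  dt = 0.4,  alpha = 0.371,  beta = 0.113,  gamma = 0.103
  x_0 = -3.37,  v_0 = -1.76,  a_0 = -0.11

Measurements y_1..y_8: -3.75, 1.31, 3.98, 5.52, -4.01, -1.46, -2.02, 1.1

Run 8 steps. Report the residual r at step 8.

resid = -1.9877

step 1: x_pred=-4.0828  r=0.3328  x^+=-3.9593  v^+=-1.7100  a^+=0.3185
step 2: x_pred=-4.6178  r=5.9278  x^+=-2.4186  v^+=0.0920  a^+=7.9506
step 3: x_pred=-1.7458  r=5.7258  x^+=0.3785  v^+=4.8898  a^+=15.3225
step 4: x_pred=3.5602  r=1.9598  x^+=4.2873  v^+=11.5724  a^+=17.8457
step 5: x_pred=10.3439  r=-14.3539  x^+=5.0186  v^+=14.6557  a^+=-0.6349
step 6: x_pred=10.8301  r=-12.2901  x^+=6.2705  v^+=10.9298  a^+=-16.4585
step 7: x_pred=9.3257  r=-11.3457  x^+=5.1165  v^+=1.1412  a^+=-31.0661
step 8: x_pred=3.0877  r=-1.9877  x^+=2.3502  v^+=-11.8467  a^+=-33.6252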